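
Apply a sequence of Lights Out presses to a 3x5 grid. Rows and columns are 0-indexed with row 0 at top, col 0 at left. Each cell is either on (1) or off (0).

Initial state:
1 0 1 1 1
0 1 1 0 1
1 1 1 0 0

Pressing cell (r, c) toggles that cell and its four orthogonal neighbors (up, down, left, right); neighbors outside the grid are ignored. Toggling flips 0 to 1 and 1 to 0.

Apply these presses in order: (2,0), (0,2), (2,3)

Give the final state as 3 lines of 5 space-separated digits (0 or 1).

After press 1 at (2,0):
1 0 1 1 1
1 1 1 0 1
0 0 1 0 0

After press 2 at (0,2):
1 1 0 0 1
1 1 0 0 1
0 0 1 0 0

After press 3 at (2,3):
1 1 0 0 1
1 1 0 1 1
0 0 0 1 1

Answer: 1 1 0 0 1
1 1 0 1 1
0 0 0 1 1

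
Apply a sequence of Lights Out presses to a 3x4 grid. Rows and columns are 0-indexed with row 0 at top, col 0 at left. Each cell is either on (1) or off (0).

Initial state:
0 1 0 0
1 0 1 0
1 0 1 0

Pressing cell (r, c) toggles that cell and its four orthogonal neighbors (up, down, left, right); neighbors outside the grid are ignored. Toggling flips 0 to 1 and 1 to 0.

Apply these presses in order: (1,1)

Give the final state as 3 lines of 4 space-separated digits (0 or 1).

After press 1 at (1,1):
0 0 0 0
0 1 0 0
1 1 1 0

Answer: 0 0 0 0
0 1 0 0
1 1 1 0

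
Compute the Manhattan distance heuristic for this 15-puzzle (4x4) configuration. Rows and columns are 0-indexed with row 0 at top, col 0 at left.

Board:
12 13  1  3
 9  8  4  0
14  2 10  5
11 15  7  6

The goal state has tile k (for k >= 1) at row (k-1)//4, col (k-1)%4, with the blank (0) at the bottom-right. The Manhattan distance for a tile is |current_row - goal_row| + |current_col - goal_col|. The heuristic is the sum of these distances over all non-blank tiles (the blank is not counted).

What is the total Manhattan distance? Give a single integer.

Tile 12: at (0,0), goal (2,3), distance |0-2|+|0-3| = 5
Tile 13: at (0,1), goal (3,0), distance |0-3|+|1-0| = 4
Tile 1: at (0,2), goal (0,0), distance |0-0|+|2-0| = 2
Tile 3: at (0,3), goal (0,2), distance |0-0|+|3-2| = 1
Tile 9: at (1,0), goal (2,0), distance |1-2|+|0-0| = 1
Tile 8: at (1,1), goal (1,3), distance |1-1|+|1-3| = 2
Tile 4: at (1,2), goal (0,3), distance |1-0|+|2-3| = 2
Tile 14: at (2,0), goal (3,1), distance |2-3|+|0-1| = 2
Tile 2: at (2,1), goal (0,1), distance |2-0|+|1-1| = 2
Tile 10: at (2,2), goal (2,1), distance |2-2|+|2-1| = 1
Tile 5: at (2,3), goal (1,0), distance |2-1|+|3-0| = 4
Tile 11: at (3,0), goal (2,2), distance |3-2|+|0-2| = 3
Tile 15: at (3,1), goal (3,2), distance |3-3|+|1-2| = 1
Tile 7: at (3,2), goal (1,2), distance |3-1|+|2-2| = 2
Tile 6: at (3,3), goal (1,1), distance |3-1|+|3-1| = 4
Sum: 5 + 4 + 2 + 1 + 1 + 2 + 2 + 2 + 2 + 1 + 4 + 3 + 1 + 2 + 4 = 36

Answer: 36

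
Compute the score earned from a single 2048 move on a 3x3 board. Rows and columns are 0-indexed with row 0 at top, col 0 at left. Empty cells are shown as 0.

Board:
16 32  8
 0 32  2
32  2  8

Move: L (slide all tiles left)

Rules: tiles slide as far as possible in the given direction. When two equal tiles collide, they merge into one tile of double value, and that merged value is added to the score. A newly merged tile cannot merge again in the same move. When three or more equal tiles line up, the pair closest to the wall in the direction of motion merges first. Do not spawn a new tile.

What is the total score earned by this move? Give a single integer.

Slide left:
row 0: [16, 32, 8] -> [16, 32, 8]  score +0 (running 0)
row 1: [0, 32, 2] -> [32, 2, 0]  score +0 (running 0)
row 2: [32, 2, 8] -> [32, 2, 8]  score +0 (running 0)
Board after move:
16 32  8
32  2  0
32  2  8

Answer: 0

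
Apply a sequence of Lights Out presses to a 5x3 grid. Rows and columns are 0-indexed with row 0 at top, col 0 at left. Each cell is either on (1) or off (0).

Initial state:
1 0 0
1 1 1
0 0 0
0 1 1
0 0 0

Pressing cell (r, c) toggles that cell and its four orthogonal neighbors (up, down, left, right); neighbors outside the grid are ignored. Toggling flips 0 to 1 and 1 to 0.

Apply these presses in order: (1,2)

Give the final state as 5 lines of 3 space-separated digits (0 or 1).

Answer: 1 0 1
1 0 0
0 0 1
0 1 1
0 0 0

Derivation:
After press 1 at (1,2):
1 0 1
1 0 0
0 0 1
0 1 1
0 0 0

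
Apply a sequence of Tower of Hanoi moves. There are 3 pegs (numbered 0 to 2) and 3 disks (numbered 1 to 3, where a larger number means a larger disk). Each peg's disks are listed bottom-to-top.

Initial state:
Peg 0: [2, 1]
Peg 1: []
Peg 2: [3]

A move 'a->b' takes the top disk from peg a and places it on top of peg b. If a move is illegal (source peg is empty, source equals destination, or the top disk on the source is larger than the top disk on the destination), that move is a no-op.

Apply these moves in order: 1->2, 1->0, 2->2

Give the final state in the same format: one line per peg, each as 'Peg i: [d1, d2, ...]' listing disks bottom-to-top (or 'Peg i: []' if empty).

Answer: Peg 0: [2, 1]
Peg 1: []
Peg 2: [3]

Derivation:
After move 1 (1->2):
Peg 0: [2, 1]
Peg 1: []
Peg 2: [3]

After move 2 (1->0):
Peg 0: [2, 1]
Peg 1: []
Peg 2: [3]

After move 3 (2->2):
Peg 0: [2, 1]
Peg 1: []
Peg 2: [3]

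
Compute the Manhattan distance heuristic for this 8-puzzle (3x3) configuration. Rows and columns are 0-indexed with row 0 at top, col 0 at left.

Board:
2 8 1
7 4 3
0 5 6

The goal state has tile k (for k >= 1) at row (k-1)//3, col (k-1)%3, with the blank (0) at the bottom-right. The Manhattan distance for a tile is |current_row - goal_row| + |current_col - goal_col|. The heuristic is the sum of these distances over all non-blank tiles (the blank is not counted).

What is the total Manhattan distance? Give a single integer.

Tile 2: at (0,0), goal (0,1), distance |0-0|+|0-1| = 1
Tile 8: at (0,1), goal (2,1), distance |0-2|+|1-1| = 2
Tile 1: at (0,2), goal (0,0), distance |0-0|+|2-0| = 2
Tile 7: at (1,0), goal (2,0), distance |1-2|+|0-0| = 1
Tile 4: at (1,1), goal (1,0), distance |1-1|+|1-0| = 1
Tile 3: at (1,2), goal (0,2), distance |1-0|+|2-2| = 1
Tile 5: at (2,1), goal (1,1), distance |2-1|+|1-1| = 1
Tile 6: at (2,2), goal (1,2), distance |2-1|+|2-2| = 1
Sum: 1 + 2 + 2 + 1 + 1 + 1 + 1 + 1 = 10

Answer: 10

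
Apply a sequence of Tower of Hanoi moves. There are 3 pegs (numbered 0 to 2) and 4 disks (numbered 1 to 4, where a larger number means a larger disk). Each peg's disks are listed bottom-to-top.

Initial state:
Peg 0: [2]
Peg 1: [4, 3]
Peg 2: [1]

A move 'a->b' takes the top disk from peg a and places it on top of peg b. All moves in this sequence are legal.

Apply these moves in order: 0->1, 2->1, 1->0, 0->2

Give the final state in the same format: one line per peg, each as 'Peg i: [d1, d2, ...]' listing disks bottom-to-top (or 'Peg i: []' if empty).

Answer: Peg 0: []
Peg 1: [4, 3, 2]
Peg 2: [1]

Derivation:
After move 1 (0->1):
Peg 0: []
Peg 1: [4, 3, 2]
Peg 2: [1]

After move 2 (2->1):
Peg 0: []
Peg 1: [4, 3, 2, 1]
Peg 2: []

After move 3 (1->0):
Peg 0: [1]
Peg 1: [4, 3, 2]
Peg 2: []

After move 4 (0->2):
Peg 0: []
Peg 1: [4, 3, 2]
Peg 2: [1]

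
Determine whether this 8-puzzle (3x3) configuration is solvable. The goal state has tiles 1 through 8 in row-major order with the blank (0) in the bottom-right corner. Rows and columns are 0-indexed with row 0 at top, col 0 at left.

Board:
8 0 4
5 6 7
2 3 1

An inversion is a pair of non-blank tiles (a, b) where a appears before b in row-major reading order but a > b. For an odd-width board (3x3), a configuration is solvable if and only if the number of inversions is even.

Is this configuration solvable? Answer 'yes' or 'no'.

Answer: no

Derivation:
Inversions (pairs i<j in row-major order where tile[i] > tile[j] > 0): 21
21 is odd, so the puzzle is not solvable.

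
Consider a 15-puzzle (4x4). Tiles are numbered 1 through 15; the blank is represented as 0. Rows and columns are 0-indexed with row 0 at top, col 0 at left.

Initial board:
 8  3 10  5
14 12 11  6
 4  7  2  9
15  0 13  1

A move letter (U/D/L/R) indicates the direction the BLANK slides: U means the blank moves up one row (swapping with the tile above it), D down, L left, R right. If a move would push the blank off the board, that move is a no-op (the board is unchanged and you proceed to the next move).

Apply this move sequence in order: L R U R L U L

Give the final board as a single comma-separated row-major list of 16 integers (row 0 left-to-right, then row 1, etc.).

After move 1 (L):
 8  3 10  5
14 12 11  6
 4  7  2  9
 0 15 13  1

After move 2 (R):
 8  3 10  5
14 12 11  6
 4  7  2  9
15  0 13  1

After move 3 (U):
 8  3 10  5
14 12 11  6
 4  0  2  9
15  7 13  1

After move 4 (R):
 8  3 10  5
14 12 11  6
 4  2  0  9
15  7 13  1

After move 5 (L):
 8  3 10  5
14 12 11  6
 4  0  2  9
15  7 13  1

After move 6 (U):
 8  3 10  5
14  0 11  6
 4 12  2  9
15  7 13  1

After move 7 (L):
 8  3 10  5
 0 14 11  6
 4 12  2  9
15  7 13  1

Answer: 8, 3, 10, 5, 0, 14, 11, 6, 4, 12, 2, 9, 15, 7, 13, 1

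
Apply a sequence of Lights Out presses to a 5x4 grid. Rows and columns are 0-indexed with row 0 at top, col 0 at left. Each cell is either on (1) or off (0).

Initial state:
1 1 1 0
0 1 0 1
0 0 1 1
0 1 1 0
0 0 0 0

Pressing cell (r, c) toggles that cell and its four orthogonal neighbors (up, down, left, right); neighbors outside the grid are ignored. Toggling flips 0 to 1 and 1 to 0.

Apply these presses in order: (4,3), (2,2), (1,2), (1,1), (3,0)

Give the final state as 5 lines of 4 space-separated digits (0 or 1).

After press 1 at (4,3):
1 1 1 0
0 1 0 1
0 0 1 1
0 1 1 1
0 0 1 1

After press 2 at (2,2):
1 1 1 0
0 1 1 1
0 1 0 0
0 1 0 1
0 0 1 1

After press 3 at (1,2):
1 1 0 0
0 0 0 0
0 1 1 0
0 1 0 1
0 0 1 1

After press 4 at (1,1):
1 0 0 0
1 1 1 0
0 0 1 0
0 1 0 1
0 0 1 1

After press 5 at (3,0):
1 0 0 0
1 1 1 0
1 0 1 0
1 0 0 1
1 0 1 1

Answer: 1 0 0 0
1 1 1 0
1 0 1 0
1 0 0 1
1 0 1 1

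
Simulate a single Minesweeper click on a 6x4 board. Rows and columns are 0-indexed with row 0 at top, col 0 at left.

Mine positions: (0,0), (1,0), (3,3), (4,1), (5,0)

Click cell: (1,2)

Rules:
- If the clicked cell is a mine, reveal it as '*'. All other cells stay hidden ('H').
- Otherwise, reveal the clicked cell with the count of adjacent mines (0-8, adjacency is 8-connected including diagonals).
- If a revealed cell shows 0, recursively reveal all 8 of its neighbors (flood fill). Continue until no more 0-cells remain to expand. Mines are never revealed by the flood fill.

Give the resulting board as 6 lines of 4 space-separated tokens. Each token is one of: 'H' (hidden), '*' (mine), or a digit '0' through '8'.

H 2 0 0
H 2 0 0
H 1 1 1
H H H H
H H H H
H H H H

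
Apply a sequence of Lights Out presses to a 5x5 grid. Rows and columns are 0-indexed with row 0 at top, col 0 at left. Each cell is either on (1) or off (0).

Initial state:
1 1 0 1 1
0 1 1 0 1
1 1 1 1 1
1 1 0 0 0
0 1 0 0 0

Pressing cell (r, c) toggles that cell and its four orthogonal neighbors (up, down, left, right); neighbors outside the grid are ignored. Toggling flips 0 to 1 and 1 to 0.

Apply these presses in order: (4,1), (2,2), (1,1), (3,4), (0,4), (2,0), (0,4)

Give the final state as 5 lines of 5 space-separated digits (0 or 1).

After press 1 at (4,1):
1 1 0 1 1
0 1 1 0 1
1 1 1 1 1
1 0 0 0 0
1 0 1 0 0

After press 2 at (2,2):
1 1 0 1 1
0 1 0 0 1
1 0 0 0 1
1 0 1 0 0
1 0 1 0 0

After press 3 at (1,1):
1 0 0 1 1
1 0 1 0 1
1 1 0 0 1
1 0 1 0 0
1 0 1 0 0

After press 4 at (3,4):
1 0 0 1 1
1 0 1 0 1
1 1 0 0 0
1 0 1 1 1
1 0 1 0 1

After press 5 at (0,4):
1 0 0 0 0
1 0 1 0 0
1 1 0 0 0
1 0 1 1 1
1 0 1 0 1

After press 6 at (2,0):
1 0 0 0 0
0 0 1 0 0
0 0 0 0 0
0 0 1 1 1
1 0 1 0 1

After press 7 at (0,4):
1 0 0 1 1
0 0 1 0 1
0 0 0 0 0
0 0 1 1 1
1 0 1 0 1

Answer: 1 0 0 1 1
0 0 1 0 1
0 0 0 0 0
0 0 1 1 1
1 0 1 0 1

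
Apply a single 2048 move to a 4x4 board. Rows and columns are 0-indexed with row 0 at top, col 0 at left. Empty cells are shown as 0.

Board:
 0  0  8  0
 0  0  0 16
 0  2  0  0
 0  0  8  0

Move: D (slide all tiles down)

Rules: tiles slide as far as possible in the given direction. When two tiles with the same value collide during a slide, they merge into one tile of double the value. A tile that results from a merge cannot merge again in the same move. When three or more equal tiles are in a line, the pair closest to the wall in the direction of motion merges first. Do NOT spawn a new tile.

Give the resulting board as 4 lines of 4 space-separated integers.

Slide down:
col 0: [0, 0, 0, 0] -> [0, 0, 0, 0]
col 1: [0, 0, 2, 0] -> [0, 0, 0, 2]
col 2: [8, 0, 0, 8] -> [0, 0, 0, 16]
col 3: [0, 16, 0, 0] -> [0, 0, 0, 16]

Answer:  0  0  0  0
 0  0  0  0
 0  0  0  0
 0  2 16 16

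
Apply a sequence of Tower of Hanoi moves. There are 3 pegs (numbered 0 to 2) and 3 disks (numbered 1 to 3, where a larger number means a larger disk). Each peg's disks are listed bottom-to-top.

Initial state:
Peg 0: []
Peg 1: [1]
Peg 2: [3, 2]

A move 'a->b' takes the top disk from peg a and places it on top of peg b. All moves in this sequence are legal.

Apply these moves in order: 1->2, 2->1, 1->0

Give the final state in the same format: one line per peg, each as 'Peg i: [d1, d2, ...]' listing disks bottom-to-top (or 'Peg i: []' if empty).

Answer: Peg 0: [1]
Peg 1: []
Peg 2: [3, 2]

Derivation:
After move 1 (1->2):
Peg 0: []
Peg 1: []
Peg 2: [3, 2, 1]

After move 2 (2->1):
Peg 0: []
Peg 1: [1]
Peg 2: [3, 2]

After move 3 (1->0):
Peg 0: [1]
Peg 1: []
Peg 2: [3, 2]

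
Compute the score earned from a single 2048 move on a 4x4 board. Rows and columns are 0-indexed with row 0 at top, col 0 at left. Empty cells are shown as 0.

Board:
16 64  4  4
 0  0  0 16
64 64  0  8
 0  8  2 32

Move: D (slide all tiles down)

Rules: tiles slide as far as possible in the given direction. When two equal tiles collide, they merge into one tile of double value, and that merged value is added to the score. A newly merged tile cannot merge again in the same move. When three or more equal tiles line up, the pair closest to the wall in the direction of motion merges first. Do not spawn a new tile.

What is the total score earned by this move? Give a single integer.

Answer: 128

Derivation:
Slide down:
col 0: [16, 0, 64, 0] -> [0, 0, 16, 64]  score +0 (running 0)
col 1: [64, 0, 64, 8] -> [0, 0, 128, 8]  score +128 (running 128)
col 2: [4, 0, 0, 2] -> [0, 0, 4, 2]  score +0 (running 128)
col 3: [4, 16, 8, 32] -> [4, 16, 8, 32]  score +0 (running 128)
Board after move:
  0   0   0   4
  0   0   0  16
 16 128   4   8
 64   8   2  32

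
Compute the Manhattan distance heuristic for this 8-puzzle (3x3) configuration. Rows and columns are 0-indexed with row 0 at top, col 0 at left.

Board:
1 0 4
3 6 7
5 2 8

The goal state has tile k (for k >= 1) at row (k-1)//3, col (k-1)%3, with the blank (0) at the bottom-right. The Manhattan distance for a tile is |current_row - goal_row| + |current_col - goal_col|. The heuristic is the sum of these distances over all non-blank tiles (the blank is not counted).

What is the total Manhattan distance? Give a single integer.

Tile 1: at (0,0), goal (0,0), distance |0-0|+|0-0| = 0
Tile 4: at (0,2), goal (1,0), distance |0-1|+|2-0| = 3
Tile 3: at (1,0), goal (0,2), distance |1-0|+|0-2| = 3
Tile 6: at (1,1), goal (1,2), distance |1-1|+|1-2| = 1
Tile 7: at (1,2), goal (2,0), distance |1-2|+|2-0| = 3
Tile 5: at (2,0), goal (1,1), distance |2-1|+|0-1| = 2
Tile 2: at (2,1), goal (0,1), distance |2-0|+|1-1| = 2
Tile 8: at (2,2), goal (2,1), distance |2-2|+|2-1| = 1
Sum: 0 + 3 + 3 + 1 + 3 + 2 + 2 + 1 = 15

Answer: 15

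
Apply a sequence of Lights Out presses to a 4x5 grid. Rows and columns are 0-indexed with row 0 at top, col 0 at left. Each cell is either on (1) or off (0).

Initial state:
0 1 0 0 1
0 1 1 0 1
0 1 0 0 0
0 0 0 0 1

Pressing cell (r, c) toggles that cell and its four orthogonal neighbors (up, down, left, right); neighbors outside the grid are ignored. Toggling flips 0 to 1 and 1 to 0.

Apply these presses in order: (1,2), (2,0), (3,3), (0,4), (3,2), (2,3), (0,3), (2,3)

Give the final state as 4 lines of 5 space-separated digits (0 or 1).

Answer: 0 1 0 0 1
1 0 0 0 0
1 0 0 1 0
1 1 0 0 0

Derivation:
After press 1 at (1,2):
0 1 1 0 1
0 0 0 1 1
0 1 1 0 0
0 0 0 0 1

After press 2 at (2,0):
0 1 1 0 1
1 0 0 1 1
1 0 1 0 0
1 0 0 0 1

After press 3 at (3,3):
0 1 1 0 1
1 0 0 1 1
1 0 1 1 0
1 0 1 1 0

After press 4 at (0,4):
0 1 1 1 0
1 0 0 1 0
1 0 1 1 0
1 0 1 1 0

After press 5 at (3,2):
0 1 1 1 0
1 0 0 1 0
1 0 0 1 0
1 1 0 0 0

After press 6 at (2,3):
0 1 1 1 0
1 0 0 0 0
1 0 1 0 1
1 1 0 1 0

After press 7 at (0,3):
0 1 0 0 1
1 0 0 1 0
1 0 1 0 1
1 1 0 1 0

After press 8 at (2,3):
0 1 0 0 1
1 0 0 0 0
1 0 0 1 0
1 1 0 0 0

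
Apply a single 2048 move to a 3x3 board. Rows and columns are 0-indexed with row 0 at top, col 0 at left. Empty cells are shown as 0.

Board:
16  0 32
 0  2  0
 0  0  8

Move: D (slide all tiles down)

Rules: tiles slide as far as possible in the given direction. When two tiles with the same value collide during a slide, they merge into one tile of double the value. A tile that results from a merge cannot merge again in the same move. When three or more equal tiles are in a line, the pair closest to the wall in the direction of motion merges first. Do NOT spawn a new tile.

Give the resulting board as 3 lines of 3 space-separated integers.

Answer:  0  0  0
 0  0 32
16  2  8

Derivation:
Slide down:
col 0: [16, 0, 0] -> [0, 0, 16]
col 1: [0, 2, 0] -> [0, 0, 2]
col 2: [32, 0, 8] -> [0, 32, 8]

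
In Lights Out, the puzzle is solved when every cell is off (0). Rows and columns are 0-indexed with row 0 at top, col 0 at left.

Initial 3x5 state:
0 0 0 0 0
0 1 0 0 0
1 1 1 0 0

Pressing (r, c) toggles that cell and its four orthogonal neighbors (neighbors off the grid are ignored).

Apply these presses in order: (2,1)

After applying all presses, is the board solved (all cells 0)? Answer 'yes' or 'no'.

Answer: yes

Derivation:
After press 1 at (2,1):
0 0 0 0 0
0 0 0 0 0
0 0 0 0 0

Lights still on: 0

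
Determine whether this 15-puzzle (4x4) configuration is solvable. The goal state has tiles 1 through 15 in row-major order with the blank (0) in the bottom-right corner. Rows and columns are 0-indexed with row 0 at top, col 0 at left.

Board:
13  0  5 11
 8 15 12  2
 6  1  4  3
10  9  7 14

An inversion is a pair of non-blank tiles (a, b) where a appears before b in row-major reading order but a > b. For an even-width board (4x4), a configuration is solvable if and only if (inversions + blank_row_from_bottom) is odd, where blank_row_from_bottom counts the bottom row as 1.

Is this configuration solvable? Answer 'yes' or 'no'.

Answer: yes

Derivation:
Inversions: 57
Blank is in row 0 (0-indexed from top), which is row 4 counting from the bottom (bottom = 1).
57 + 4 = 61, which is odd, so the puzzle is solvable.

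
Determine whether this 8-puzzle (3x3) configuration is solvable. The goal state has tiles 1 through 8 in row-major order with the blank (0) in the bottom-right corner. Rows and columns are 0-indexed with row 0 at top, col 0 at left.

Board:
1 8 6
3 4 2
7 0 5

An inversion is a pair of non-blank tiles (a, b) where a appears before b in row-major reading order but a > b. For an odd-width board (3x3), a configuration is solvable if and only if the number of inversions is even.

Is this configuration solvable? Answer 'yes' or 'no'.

Answer: no

Derivation:
Inversions (pairs i<j in row-major order where tile[i] > tile[j] > 0): 13
13 is odd, so the puzzle is not solvable.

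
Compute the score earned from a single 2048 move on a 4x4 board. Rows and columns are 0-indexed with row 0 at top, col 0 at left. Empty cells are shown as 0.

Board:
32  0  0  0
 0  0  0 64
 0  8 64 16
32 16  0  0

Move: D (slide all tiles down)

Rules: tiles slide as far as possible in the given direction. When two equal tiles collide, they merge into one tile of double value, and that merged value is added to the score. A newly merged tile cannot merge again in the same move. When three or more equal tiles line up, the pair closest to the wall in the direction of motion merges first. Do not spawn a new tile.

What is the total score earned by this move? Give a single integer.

Answer: 64

Derivation:
Slide down:
col 0: [32, 0, 0, 32] -> [0, 0, 0, 64]  score +64 (running 64)
col 1: [0, 0, 8, 16] -> [0, 0, 8, 16]  score +0 (running 64)
col 2: [0, 0, 64, 0] -> [0, 0, 0, 64]  score +0 (running 64)
col 3: [0, 64, 16, 0] -> [0, 0, 64, 16]  score +0 (running 64)
Board after move:
 0  0  0  0
 0  0  0  0
 0  8  0 64
64 16 64 16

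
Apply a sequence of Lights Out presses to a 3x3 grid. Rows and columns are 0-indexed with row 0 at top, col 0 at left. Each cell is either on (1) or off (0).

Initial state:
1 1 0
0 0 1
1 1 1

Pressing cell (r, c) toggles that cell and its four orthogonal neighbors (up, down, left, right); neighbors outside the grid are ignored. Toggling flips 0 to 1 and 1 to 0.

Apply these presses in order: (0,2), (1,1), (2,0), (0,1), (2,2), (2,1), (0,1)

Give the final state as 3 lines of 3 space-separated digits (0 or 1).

Answer: 1 1 1
0 0 0
1 1 1

Derivation:
After press 1 at (0,2):
1 0 1
0 0 0
1 1 1

After press 2 at (1,1):
1 1 1
1 1 1
1 0 1

After press 3 at (2,0):
1 1 1
0 1 1
0 1 1

After press 4 at (0,1):
0 0 0
0 0 1
0 1 1

After press 5 at (2,2):
0 0 0
0 0 0
0 0 0

After press 6 at (2,1):
0 0 0
0 1 0
1 1 1

After press 7 at (0,1):
1 1 1
0 0 0
1 1 1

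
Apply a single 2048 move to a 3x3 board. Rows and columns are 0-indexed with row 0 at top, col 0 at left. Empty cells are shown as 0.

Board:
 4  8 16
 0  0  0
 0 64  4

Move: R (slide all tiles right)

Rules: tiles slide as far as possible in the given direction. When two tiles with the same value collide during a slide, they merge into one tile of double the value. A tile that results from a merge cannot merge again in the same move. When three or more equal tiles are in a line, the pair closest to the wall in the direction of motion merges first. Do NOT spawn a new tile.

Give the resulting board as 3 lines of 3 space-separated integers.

Slide right:
row 0: [4, 8, 16] -> [4, 8, 16]
row 1: [0, 0, 0] -> [0, 0, 0]
row 2: [0, 64, 4] -> [0, 64, 4]

Answer:  4  8 16
 0  0  0
 0 64  4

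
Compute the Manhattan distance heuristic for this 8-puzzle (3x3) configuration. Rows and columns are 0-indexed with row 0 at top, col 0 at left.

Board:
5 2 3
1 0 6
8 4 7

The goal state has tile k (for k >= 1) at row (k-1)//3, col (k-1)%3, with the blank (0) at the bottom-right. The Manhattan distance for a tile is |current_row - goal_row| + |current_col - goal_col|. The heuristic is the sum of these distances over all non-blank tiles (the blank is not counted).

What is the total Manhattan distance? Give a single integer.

Tile 5: (0,0)->(1,1) = 2
Tile 2: (0,1)->(0,1) = 0
Tile 3: (0,2)->(0,2) = 0
Tile 1: (1,0)->(0,0) = 1
Tile 6: (1,2)->(1,2) = 0
Tile 8: (2,0)->(2,1) = 1
Tile 4: (2,1)->(1,0) = 2
Tile 7: (2,2)->(2,0) = 2
Sum: 2 + 0 + 0 + 1 + 0 + 1 + 2 + 2 = 8

Answer: 8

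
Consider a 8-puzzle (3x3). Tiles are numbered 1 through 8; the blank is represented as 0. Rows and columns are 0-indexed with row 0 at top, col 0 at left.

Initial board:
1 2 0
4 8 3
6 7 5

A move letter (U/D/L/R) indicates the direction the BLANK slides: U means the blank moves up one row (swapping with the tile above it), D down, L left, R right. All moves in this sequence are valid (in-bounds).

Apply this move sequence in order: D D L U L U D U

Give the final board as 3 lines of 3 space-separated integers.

After move 1 (D):
1 2 3
4 8 0
6 7 5

After move 2 (D):
1 2 3
4 8 5
6 7 0

After move 3 (L):
1 2 3
4 8 5
6 0 7

After move 4 (U):
1 2 3
4 0 5
6 8 7

After move 5 (L):
1 2 3
0 4 5
6 8 7

After move 6 (U):
0 2 3
1 4 5
6 8 7

After move 7 (D):
1 2 3
0 4 5
6 8 7

After move 8 (U):
0 2 3
1 4 5
6 8 7

Answer: 0 2 3
1 4 5
6 8 7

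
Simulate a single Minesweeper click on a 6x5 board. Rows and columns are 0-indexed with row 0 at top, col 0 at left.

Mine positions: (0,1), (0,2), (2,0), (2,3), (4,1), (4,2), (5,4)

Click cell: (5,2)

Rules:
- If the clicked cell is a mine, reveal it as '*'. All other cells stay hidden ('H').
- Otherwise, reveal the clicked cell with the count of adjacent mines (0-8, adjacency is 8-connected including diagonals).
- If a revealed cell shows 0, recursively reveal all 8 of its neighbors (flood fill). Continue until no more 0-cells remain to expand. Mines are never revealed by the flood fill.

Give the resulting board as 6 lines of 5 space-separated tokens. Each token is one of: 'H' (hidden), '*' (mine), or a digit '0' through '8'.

H H H H H
H H H H H
H H H H H
H H H H H
H H H H H
H H 2 H H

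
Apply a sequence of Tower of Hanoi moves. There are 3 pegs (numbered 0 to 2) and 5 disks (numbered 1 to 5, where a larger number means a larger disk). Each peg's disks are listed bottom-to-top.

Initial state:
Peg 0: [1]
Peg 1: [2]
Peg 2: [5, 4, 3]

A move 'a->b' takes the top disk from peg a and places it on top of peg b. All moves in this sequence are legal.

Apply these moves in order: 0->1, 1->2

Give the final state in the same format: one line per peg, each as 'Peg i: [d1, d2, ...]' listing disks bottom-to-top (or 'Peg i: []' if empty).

After move 1 (0->1):
Peg 0: []
Peg 1: [2, 1]
Peg 2: [5, 4, 3]

After move 2 (1->2):
Peg 0: []
Peg 1: [2]
Peg 2: [5, 4, 3, 1]

Answer: Peg 0: []
Peg 1: [2]
Peg 2: [5, 4, 3, 1]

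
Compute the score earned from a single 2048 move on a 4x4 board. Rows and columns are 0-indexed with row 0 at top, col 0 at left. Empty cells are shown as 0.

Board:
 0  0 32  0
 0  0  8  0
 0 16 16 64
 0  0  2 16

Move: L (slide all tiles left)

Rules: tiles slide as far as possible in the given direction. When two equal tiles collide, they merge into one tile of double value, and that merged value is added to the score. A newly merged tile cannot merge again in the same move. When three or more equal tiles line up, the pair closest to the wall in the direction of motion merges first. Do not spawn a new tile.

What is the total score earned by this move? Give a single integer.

Slide left:
row 0: [0, 0, 32, 0] -> [32, 0, 0, 0]  score +0 (running 0)
row 1: [0, 0, 8, 0] -> [8, 0, 0, 0]  score +0 (running 0)
row 2: [0, 16, 16, 64] -> [32, 64, 0, 0]  score +32 (running 32)
row 3: [0, 0, 2, 16] -> [2, 16, 0, 0]  score +0 (running 32)
Board after move:
32  0  0  0
 8  0  0  0
32 64  0  0
 2 16  0  0

Answer: 32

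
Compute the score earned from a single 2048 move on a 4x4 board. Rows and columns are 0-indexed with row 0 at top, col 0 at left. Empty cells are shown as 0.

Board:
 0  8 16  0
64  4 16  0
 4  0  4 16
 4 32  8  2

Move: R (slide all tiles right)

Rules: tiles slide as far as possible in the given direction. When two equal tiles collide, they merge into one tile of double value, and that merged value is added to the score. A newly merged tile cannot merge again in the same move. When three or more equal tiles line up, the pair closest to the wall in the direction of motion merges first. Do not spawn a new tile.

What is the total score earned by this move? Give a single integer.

Answer: 8

Derivation:
Slide right:
row 0: [0, 8, 16, 0] -> [0, 0, 8, 16]  score +0 (running 0)
row 1: [64, 4, 16, 0] -> [0, 64, 4, 16]  score +0 (running 0)
row 2: [4, 0, 4, 16] -> [0, 0, 8, 16]  score +8 (running 8)
row 3: [4, 32, 8, 2] -> [4, 32, 8, 2]  score +0 (running 8)
Board after move:
 0  0  8 16
 0 64  4 16
 0  0  8 16
 4 32  8  2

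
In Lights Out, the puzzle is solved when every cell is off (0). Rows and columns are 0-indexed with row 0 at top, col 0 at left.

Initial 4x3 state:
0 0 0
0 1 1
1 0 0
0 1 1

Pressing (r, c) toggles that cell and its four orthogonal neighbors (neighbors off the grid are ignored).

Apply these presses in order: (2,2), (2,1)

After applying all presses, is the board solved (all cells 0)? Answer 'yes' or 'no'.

After press 1 at (2,2):
0 0 0
0 1 0
1 1 1
0 1 0

After press 2 at (2,1):
0 0 0
0 0 0
0 0 0
0 0 0

Lights still on: 0

Answer: yes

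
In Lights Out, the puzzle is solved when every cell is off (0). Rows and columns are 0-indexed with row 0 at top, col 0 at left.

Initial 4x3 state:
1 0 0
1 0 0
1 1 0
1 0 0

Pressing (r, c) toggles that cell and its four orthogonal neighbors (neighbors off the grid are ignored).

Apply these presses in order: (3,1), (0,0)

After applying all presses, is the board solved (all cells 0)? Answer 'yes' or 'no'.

After press 1 at (3,1):
1 0 0
1 0 0
1 0 0
0 1 1

After press 2 at (0,0):
0 1 0
0 0 0
1 0 0
0 1 1

Lights still on: 4

Answer: no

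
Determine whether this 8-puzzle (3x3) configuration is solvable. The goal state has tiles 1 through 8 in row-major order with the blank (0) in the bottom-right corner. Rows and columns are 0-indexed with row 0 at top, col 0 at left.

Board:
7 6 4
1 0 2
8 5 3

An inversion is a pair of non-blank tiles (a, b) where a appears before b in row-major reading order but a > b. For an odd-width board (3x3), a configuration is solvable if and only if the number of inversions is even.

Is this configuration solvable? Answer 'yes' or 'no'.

Answer: no

Derivation:
Inversions (pairs i<j in row-major order where tile[i] > tile[j] > 0): 17
17 is odd, so the puzzle is not solvable.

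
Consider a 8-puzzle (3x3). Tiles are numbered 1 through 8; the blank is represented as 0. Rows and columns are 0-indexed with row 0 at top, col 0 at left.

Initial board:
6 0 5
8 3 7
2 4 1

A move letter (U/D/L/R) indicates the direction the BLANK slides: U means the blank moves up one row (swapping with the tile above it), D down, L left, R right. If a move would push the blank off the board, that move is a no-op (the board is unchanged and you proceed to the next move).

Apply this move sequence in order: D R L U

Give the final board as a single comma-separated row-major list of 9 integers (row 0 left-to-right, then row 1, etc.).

After move 1 (D):
6 3 5
8 0 7
2 4 1

After move 2 (R):
6 3 5
8 7 0
2 4 1

After move 3 (L):
6 3 5
8 0 7
2 4 1

After move 4 (U):
6 0 5
8 3 7
2 4 1

Answer: 6, 0, 5, 8, 3, 7, 2, 4, 1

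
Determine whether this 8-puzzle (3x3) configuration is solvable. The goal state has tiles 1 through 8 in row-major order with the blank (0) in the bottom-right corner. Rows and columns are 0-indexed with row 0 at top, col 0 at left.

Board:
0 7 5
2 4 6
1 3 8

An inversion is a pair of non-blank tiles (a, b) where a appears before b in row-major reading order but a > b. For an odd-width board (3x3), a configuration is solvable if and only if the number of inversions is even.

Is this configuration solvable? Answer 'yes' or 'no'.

Inversions (pairs i<j in row-major order where tile[i] > tile[j] > 0): 15
15 is odd, so the puzzle is not solvable.

Answer: no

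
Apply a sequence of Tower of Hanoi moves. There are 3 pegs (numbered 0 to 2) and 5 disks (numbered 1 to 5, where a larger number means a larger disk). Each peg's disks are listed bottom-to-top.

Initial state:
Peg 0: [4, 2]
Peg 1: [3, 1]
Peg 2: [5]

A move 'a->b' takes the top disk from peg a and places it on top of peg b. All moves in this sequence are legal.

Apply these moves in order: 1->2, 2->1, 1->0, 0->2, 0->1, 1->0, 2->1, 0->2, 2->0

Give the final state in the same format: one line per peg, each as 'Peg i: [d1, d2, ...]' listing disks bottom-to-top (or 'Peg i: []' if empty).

After move 1 (1->2):
Peg 0: [4, 2]
Peg 1: [3]
Peg 2: [5, 1]

After move 2 (2->1):
Peg 0: [4, 2]
Peg 1: [3, 1]
Peg 2: [5]

After move 3 (1->0):
Peg 0: [4, 2, 1]
Peg 1: [3]
Peg 2: [5]

After move 4 (0->2):
Peg 0: [4, 2]
Peg 1: [3]
Peg 2: [5, 1]

After move 5 (0->1):
Peg 0: [4]
Peg 1: [3, 2]
Peg 2: [5, 1]

After move 6 (1->0):
Peg 0: [4, 2]
Peg 1: [3]
Peg 2: [5, 1]

After move 7 (2->1):
Peg 0: [4, 2]
Peg 1: [3, 1]
Peg 2: [5]

After move 8 (0->2):
Peg 0: [4]
Peg 1: [3, 1]
Peg 2: [5, 2]

After move 9 (2->0):
Peg 0: [4, 2]
Peg 1: [3, 1]
Peg 2: [5]

Answer: Peg 0: [4, 2]
Peg 1: [3, 1]
Peg 2: [5]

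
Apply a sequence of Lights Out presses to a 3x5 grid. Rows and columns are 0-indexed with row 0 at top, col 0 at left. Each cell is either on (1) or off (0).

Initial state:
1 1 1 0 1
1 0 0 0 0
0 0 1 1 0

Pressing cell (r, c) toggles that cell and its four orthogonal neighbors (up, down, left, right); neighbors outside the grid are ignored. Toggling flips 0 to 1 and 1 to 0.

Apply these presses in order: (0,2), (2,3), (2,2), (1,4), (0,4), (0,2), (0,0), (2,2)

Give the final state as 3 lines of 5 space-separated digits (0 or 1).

Answer: 0 0 1 1 1
0 0 0 0 0
0 0 0 0 0

Derivation:
After press 1 at (0,2):
1 0 0 1 1
1 0 1 0 0
0 0 1 1 0

After press 2 at (2,3):
1 0 0 1 1
1 0 1 1 0
0 0 0 0 1

After press 3 at (2,2):
1 0 0 1 1
1 0 0 1 0
0 1 1 1 1

After press 4 at (1,4):
1 0 0 1 0
1 0 0 0 1
0 1 1 1 0

After press 5 at (0,4):
1 0 0 0 1
1 0 0 0 0
0 1 1 1 0

After press 6 at (0,2):
1 1 1 1 1
1 0 1 0 0
0 1 1 1 0

After press 7 at (0,0):
0 0 1 1 1
0 0 1 0 0
0 1 1 1 0

After press 8 at (2,2):
0 0 1 1 1
0 0 0 0 0
0 0 0 0 0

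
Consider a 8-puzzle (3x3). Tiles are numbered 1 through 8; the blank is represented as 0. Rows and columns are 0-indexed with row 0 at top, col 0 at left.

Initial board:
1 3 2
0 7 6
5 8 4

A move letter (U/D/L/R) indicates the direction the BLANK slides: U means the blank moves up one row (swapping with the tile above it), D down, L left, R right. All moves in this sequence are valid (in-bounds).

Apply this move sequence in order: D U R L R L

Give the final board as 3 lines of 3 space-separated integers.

Answer: 1 3 2
0 7 6
5 8 4

Derivation:
After move 1 (D):
1 3 2
5 7 6
0 8 4

After move 2 (U):
1 3 2
0 7 6
5 8 4

After move 3 (R):
1 3 2
7 0 6
5 8 4

After move 4 (L):
1 3 2
0 7 6
5 8 4

After move 5 (R):
1 3 2
7 0 6
5 8 4

After move 6 (L):
1 3 2
0 7 6
5 8 4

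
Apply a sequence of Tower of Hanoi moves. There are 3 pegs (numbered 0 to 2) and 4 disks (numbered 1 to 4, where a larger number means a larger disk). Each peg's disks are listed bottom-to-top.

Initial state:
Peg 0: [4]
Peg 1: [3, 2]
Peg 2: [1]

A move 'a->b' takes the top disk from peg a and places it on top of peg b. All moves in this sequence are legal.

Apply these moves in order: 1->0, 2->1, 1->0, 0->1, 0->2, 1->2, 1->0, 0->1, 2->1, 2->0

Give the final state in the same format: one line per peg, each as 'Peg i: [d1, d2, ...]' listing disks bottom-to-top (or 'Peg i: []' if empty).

Answer: Peg 0: [4, 2]
Peg 1: [3, 1]
Peg 2: []

Derivation:
After move 1 (1->0):
Peg 0: [4, 2]
Peg 1: [3]
Peg 2: [1]

After move 2 (2->1):
Peg 0: [4, 2]
Peg 1: [3, 1]
Peg 2: []

After move 3 (1->0):
Peg 0: [4, 2, 1]
Peg 1: [3]
Peg 2: []

After move 4 (0->1):
Peg 0: [4, 2]
Peg 1: [3, 1]
Peg 2: []

After move 5 (0->2):
Peg 0: [4]
Peg 1: [3, 1]
Peg 2: [2]

After move 6 (1->2):
Peg 0: [4]
Peg 1: [3]
Peg 2: [2, 1]

After move 7 (1->0):
Peg 0: [4, 3]
Peg 1: []
Peg 2: [2, 1]

After move 8 (0->1):
Peg 0: [4]
Peg 1: [3]
Peg 2: [2, 1]

After move 9 (2->1):
Peg 0: [4]
Peg 1: [3, 1]
Peg 2: [2]

After move 10 (2->0):
Peg 0: [4, 2]
Peg 1: [3, 1]
Peg 2: []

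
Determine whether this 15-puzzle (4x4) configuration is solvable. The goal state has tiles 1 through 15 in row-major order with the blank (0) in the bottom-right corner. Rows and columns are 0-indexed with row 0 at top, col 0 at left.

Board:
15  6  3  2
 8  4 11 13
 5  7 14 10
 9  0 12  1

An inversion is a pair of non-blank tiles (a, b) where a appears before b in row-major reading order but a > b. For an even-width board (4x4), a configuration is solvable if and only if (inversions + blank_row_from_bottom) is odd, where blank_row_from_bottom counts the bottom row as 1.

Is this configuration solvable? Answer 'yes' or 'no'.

Inversions: 48
Blank is in row 3 (0-indexed from top), which is row 1 counting from the bottom (bottom = 1).
48 + 1 = 49, which is odd, so the puzzle is solvable.

Answer: yes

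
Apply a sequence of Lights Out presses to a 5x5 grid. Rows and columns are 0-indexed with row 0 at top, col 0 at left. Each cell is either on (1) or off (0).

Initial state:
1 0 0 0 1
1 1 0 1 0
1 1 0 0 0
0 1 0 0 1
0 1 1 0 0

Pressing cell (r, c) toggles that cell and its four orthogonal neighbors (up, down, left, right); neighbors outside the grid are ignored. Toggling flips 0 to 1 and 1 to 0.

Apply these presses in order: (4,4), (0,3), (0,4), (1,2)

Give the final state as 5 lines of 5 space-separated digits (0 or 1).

After press 1 at (4,4):
1 0 0 0 1
1 1 0 1 0
1 1 0 0 0
0 1 0 0 0
0 1 1 1 1

After press 2 at (0,3):
1 0 1 1 0
1 1 0 0 0
1 1 0 0 0
0 1 0 0 0
0 1 1 1 1

After press 3 at (0,4):
1 0 1 0 1
1 1 0 0 1
1 1 0 0 0
0 1 0 0 0
0 1 1 1 1

After press 4 at (1,2):
1 0 0 0 1
1 0 1 1 1
1 1 1 0 0
0 1 0 0 0
0 1 1 1 1

Answer: 1 0 0 0 1
1 0 1 1 1
1 1 1 0 0
0 1 0 0 0
0 1 1 1 1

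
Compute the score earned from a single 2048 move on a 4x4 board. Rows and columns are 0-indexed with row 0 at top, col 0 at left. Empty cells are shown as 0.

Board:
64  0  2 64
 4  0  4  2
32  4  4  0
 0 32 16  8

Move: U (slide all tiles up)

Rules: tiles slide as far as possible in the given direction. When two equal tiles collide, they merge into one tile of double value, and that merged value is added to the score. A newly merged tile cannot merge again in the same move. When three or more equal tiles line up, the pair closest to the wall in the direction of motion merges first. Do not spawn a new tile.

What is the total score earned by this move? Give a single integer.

Slide up:
col 0: [64, 4, 32, 0] -> [64, 4, 32, 0]  score +0 (running 0)
col 1: [0, 0, 4, 32] -> [4, 32, 0, 0]  score +0 (running 0)
col 2: [2, 4, 4, 16] -> [2, 8, 16, 0]  score +8 (running 8)
col 3: [64, 2, 0, 8] -> [64, 2, 8, 0]  score +0 (running 8)
Board after move:
64  4  2 64
 4 32  8  2
32  0 16  8
 0  0  0  0

Answer: 8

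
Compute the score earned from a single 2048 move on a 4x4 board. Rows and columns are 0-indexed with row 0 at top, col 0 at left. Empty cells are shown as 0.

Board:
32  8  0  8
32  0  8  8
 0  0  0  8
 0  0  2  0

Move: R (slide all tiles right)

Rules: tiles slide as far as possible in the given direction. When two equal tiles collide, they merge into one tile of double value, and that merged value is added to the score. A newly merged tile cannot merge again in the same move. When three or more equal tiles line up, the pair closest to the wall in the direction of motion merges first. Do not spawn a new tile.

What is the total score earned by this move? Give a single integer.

Answer: 32

Derivation:
Slide right:
row 0: [32, 8, 0, 8] -> [0, 0, 32, 16]  score +16 (running 16)
row 1: [32, 0, 8, 8] -> [0, 0, 32, 16]  score +16 (running 32)
row 2: [0, 0, 0, 8] -> [0, 0, 0, 8]  score +0 (running 32)
row 3: [0, 0, 2, 0] -> [0, 0, 0, 2]  score +0 (running 32)
Board after move:
 0  0 32 16
 0  0 32 16
 0  0  0  8
 0  0  0  2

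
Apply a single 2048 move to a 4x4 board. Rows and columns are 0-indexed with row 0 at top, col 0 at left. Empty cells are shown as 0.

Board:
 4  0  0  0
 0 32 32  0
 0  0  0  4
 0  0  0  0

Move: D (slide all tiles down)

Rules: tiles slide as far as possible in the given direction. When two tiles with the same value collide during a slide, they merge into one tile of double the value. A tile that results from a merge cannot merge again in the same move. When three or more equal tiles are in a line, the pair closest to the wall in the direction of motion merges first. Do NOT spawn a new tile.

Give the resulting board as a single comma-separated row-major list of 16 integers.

Answer: 0, 0, 0, 0, 0, 0, 0, 0, 0, 0, 0, 0, 4, 32, 32, 4

Derivation:
Slide down:
col 0: [4, 0, 0, 0] -> [0, 0, 0, 4]
col 1: [0, 32, 0, 0] -> [0, 0, 0, 32]
col 2: [0, 32, 0, 0] -> [0, 0, 0, 32]
col 3: [0, 0, 4, 0] -> [0, 0, 0, 4]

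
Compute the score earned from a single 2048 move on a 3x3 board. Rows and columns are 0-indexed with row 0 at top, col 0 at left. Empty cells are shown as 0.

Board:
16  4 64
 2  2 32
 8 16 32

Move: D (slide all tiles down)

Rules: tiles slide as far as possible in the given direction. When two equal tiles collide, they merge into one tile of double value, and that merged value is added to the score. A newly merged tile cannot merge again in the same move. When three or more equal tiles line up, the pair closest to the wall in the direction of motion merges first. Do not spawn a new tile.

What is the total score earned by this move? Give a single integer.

Slide down:
col 0: [16, 2, 8] -> [16, 2, 8]  score +0 (running 0)
col 1: [4, 2, 16] -> [4, 2, 16]  score +0 (running 0)
col 2: [64, 32, 32] -> [0, 64, 64]  score +64 (running 64)
Board after move:
16  4  0
 2  2 64
 8 16 64

Answer: 64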